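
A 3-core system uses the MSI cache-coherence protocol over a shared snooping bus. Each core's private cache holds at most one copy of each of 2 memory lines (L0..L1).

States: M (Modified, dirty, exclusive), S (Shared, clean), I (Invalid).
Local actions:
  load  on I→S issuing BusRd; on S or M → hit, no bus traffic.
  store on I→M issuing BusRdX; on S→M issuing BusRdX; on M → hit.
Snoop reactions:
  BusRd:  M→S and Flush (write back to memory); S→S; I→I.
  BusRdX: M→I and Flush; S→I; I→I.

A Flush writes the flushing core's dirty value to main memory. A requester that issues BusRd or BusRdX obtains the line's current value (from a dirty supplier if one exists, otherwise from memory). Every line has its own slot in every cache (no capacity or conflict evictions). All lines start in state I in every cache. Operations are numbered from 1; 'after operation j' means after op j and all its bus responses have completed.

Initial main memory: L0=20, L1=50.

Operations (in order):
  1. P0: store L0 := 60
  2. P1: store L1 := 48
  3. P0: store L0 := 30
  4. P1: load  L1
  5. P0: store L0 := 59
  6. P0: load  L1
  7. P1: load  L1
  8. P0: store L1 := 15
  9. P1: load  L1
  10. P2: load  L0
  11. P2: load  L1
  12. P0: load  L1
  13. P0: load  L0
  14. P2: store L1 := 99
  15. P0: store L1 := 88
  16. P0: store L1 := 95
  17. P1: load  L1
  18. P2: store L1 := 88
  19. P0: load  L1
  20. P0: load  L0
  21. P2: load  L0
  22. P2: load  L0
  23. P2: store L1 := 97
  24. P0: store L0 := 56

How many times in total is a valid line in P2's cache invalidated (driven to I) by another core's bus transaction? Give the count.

  op1 P0: store L0 := 60 → M/I/I on L0; bus BusRdX; mem=20
  op2 P1: store L1 := 48 → I/M/I on L1; bus BusRdX; mem=50
  op3 P0: store L0 := 30 → M/I/I on L0; bus (none); mem=20
  op4 P1: load  L1 → I/M/I on L1; bus (none); mem=50
  op5 P0: store L0 := 59 → M/I/I on L0; bus (none); mem=20
  op6 P0: load  L1 → S/S/I on L1; bus BusRd Flush; mem=48
  op7 P1: load  L1 → S/S/I on L1; bus (none); mem=48
  op8 P0: store L1 := 15 → M/I/I on L1; bus BusRdX; mem=48
  op9 P1: load  L1 → S/S/I on L1; bus BusRd Flush; mem=15
  op10 P2: load  L0 → S/I/S on L0; bus BusRd Flush; mem=59
  op11 P2: load  L1 → S/S/S on L1; bus BusRd; mem=15
  op12 P0: load  L1 → S/S/S on L1; bus (none); mem=15
  op13 P0: load  L0 → S/I/S on L0; bus (none); mem=59
  op14 P2: store L1 := 99 → I/I/M on L1; bus BusRdX; mem=15
  op15 P0: store L1 := 88 → M/I/I on L1; bus BusRdX Flush; mem=99
  op16 P0: store L1 := 95 → M/I/I on L1; bus (none); mem=99
  op17 P1: load  L1 → S/S/I on L1; bus BusRd Flush; mem=95
  op18 P2: store L1 := 88 → I/I/M on L1; bus BusRdX; mem=95
  op19 P0: load  L1 → S/I/S on L1; bus BusRd Flush; mem=88
  op20 P0: load  L0 → S/I/S on L0; bus (none); mem=59
  op21 P2: load  L0 → S/I/S on L0; bus (none); mem=59
  op22 P2: load  L0 → S/I/S on L0; bus (none); mem=59
  op23 P2: store L1 := 97 → I/I/M on L1; bus BusRdX; mem=88
  op24 P0: store L0 := 56 → M/I/I on L0; bus BusRdX; mem=59

invalidations = 2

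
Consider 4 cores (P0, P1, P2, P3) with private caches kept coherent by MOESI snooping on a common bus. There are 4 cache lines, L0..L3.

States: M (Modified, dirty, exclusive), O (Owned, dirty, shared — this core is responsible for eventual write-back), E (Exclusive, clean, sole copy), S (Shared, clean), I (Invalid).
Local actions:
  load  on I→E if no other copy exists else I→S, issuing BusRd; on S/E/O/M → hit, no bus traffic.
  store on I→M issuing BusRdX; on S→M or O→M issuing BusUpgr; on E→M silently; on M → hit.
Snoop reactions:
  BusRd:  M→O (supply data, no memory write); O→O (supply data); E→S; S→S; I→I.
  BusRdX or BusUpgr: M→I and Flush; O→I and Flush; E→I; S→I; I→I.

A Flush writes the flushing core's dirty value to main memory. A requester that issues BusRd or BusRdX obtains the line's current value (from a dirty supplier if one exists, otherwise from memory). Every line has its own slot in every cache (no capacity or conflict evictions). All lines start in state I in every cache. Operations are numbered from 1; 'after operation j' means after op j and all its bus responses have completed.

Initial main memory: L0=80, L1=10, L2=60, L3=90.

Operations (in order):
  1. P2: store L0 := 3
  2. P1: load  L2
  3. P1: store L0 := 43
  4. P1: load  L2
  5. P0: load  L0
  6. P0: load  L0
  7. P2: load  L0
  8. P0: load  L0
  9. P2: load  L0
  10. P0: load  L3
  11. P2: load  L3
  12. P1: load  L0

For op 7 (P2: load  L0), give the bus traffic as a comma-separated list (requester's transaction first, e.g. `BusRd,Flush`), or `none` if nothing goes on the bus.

bus = BusRd

step 1: P2: store L0 := 3  ⟶  IIMI  (L0)  txn=BusRdX  M[L0]=80
step 2: P1: load  L2  ⟶  IEII  (L2)  txn=BusRd  M[L2]=60
step 3: P1: store L0 := 43  ⟶  IMII  (L0)  txn=BusRdX+Flush  M[L0]=3
step 4: P1: load  L2  ⟶  IEII  (L2)  txn=∅  M[L2]=60
step 5: P0: load  L0  ⟶  SOII  (L0)  txn=BusRd  M[L0]=3
step 6: P0: load  L0  ⟶  SOII  (L0)  txn=∅  M[L0]=3
step 7: P2: load  L0  ⟶  SOSI  (L0)  txn=BusRd  M[L0]=3
step 8: P0: load  L0  ⟶  SOSI  (L0)  txn=∅  M[L0]=3
step 9: P2: load  L0  ⟶  SOSI  (L0)  txn=∅  M[L0]=3
step 10: P0: load  L3  ⟶  EIII  (L3)  txn=BusRd  M[L3]=90
step 11: P2: load  L3  ⟶  SISI  (L3)  txn=BusRd  M[L3]=90
step 12: P1: load  L0  ⟶  SOSI  (L0)  txn=∅  M[L0]=3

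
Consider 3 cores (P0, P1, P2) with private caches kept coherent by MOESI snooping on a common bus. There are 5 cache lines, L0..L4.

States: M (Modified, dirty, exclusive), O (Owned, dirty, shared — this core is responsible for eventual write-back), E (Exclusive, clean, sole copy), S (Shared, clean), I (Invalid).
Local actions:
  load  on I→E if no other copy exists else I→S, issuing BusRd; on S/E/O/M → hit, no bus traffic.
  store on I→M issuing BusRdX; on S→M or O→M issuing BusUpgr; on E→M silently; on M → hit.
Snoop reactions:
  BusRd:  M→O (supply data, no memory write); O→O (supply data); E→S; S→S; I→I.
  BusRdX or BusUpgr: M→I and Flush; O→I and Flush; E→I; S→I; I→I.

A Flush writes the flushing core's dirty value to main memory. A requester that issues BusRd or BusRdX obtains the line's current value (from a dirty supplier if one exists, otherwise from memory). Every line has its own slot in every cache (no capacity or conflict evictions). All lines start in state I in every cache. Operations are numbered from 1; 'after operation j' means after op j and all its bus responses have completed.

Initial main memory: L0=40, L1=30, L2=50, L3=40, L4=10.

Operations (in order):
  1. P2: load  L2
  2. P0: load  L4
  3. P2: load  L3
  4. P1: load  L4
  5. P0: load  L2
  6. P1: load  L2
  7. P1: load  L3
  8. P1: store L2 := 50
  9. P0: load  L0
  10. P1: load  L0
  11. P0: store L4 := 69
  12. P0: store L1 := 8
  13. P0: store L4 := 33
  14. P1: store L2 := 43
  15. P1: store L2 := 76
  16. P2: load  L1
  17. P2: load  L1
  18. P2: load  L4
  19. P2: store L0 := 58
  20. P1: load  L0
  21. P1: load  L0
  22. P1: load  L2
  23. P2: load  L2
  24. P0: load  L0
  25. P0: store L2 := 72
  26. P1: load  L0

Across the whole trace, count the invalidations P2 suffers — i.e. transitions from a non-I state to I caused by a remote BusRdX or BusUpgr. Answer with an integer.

  op1 P2: load  L2 → I/I/E on L2; bus BusRd; mem=50
  op2 P0: load  L4 → E/I/I on L4; bus BusRd; mem=10
  op3 P2: load  L3 → I/I/E on L3; bus BusRd; mem=40
  op4 P1: load  L4 → S/S/I on L4; bus BusRd; mem=10
  op5 P0: load  L2 → S/I/S on L2; bus BusRd; mem=50
  op6 P1: load  L2 → S/S/S on L2; bus BusRd; mem=50
  op7 P1: load  L3 → I/S/S on L3; bus BusRd; mem=40
  op8 P1: store L2 := 50 → I/M/I on L2; bus BusUpgr; mem=50
  op9 P0: load  L0 → E/I/I on L0; bus BusRd; mem=40
  op10 P1: load  L0 → S/S/I on L0; bus BusRd; mem=40
  op11 P0: store L4 := 69 → M/I/I on L4; bus BusUpgr; mem=10
  op12 P0: store L1 := 8 → M/I/I on L1; bus BusRdX; mem=30
  op13 P0: store L4 := 33 → M/I/I on L4; bus (none); mem=10
  op14 P1: store L2 := 43 → I/M/I on L2; bus (none); mem=50
  op15 P1: store L2 := 76 → I/M/I on L2; bus (none); mem=50
  op16 P2: load  L1 → O/I/S on L1; bus BusRd; mem=30
  op17 P2: load  L1 → O/I/S on L1; bus (none); mem=30
  op18 P2: load  L4 → O/I/S on L4; bus BusRd; mem=10
  op19 P2: store L0 := 58 → I/I/M on L0; bus BusRdX; mem=40
  op20 P1: load  L0 → I/S/O on L0; bus BusRd; mem=40
  op21 P1: load  L0 → I/S/O on L0; bus (none); mem=40
  op22 P1: load  L2 → I/M/I on L2; bus (none); mem=50
  op23 P2: load  L2 → I/O/S on L2; bus BusRd; mem=50
  op24 P0: load  L0 → S/S/O on L0; bus BusRd; mem=40
  op25 P0: store L2 := 72 → M/I/I on L2; bus BusRdX Flush; mem=76
  op26 P1: load  L0 → S/S/O on L0; bus (none); mem=40

invalidations = 2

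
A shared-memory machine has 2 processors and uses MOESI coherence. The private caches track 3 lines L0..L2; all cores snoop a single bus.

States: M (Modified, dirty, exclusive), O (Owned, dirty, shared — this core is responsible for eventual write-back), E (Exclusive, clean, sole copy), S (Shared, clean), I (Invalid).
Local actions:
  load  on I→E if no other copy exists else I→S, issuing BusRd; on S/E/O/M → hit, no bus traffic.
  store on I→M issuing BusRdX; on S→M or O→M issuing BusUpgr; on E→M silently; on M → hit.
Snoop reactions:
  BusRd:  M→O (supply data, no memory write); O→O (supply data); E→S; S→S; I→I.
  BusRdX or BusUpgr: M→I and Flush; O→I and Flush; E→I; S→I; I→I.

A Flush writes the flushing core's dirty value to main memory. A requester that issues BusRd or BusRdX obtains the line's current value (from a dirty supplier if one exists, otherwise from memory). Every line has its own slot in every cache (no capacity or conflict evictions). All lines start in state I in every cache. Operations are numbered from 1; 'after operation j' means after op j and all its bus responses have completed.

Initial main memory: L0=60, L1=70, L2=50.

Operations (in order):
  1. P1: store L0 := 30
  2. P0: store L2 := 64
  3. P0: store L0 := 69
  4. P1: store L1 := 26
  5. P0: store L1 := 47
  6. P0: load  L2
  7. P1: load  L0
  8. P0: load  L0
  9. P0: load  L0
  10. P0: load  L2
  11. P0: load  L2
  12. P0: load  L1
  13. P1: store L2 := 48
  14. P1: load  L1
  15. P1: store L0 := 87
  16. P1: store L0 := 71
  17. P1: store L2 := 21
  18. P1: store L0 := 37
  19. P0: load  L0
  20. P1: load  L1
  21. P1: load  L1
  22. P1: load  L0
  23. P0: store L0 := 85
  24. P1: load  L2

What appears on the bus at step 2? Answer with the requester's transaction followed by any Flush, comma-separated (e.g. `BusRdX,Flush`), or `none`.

  op1 P1: store L0 := 30 → I/M on L0; bus BusRdX; mem=60
  op2 P0: store L2 := 64 → M/I on L2; bus BusRdX; mem=50
  op3 P0: store L0 := 69 → M/I on L0; bus BusRdX Flush; mem=30
  op4 P1: store L1 := 26 → I/M on L1; bus BusRdX; mem=70
  op5 P0: store L1 := 47 → M/I on L1; bus BusRdX Flush; mem=26
  op6 P0: load  L2 → M/I on L2; bus (none); mem=50
  op7 P1: load  L0 → O/S on L0; bus BusRd; mem=30
  op8 P0: load  L0 → O/S on L0; bus (none); mem=30
  op9 P0: load  L0 → O/S on L0; bus (none); mem=30
  op10 P0: load  L2 → M/I on L2; bus (none); mem=50
  op11 P0: load  L2 → M/I on L2; bus (none); mem=50
  op12 P0: load  L1 → M/I on L1; bus (none); mem=26
  op13 P1: store L2 := 48 → I/M on L2; bus BusRdX Flush; mem=64
  op14 P1: load  L1 → O/S on L1; bus BusRd; mem=26
  op15 P1: store L0 := 87 → I/M on L0; bus BusUpgr Flush; mem=69
  op16 P1: store L0 := 71 → I/M on L0; bus (none); mem=69
  op17 P1: store L2 := 21 → I/M on L2; bus (none); mem=64
  op18 P1: store L0 := 37 → I/M on L0; bus (none); mem=69
  op19 P0: load  L0 → S/O on L0; bus BusRd; mem=69
  op20 P1: load  L1 → O/S on L1; bus (none); mem=26
  op21 P1: load  L1 → O/S on L1; bus (none); mem=26
  op22 P1: load  L0 → S/O on L0; bus (none); mem=69
  op23 P0: store L0 := 85 → M/I on L0; bus BusUpgr Flush; mem=37
  op24 P1: load  L2 → I/M on L2; bus (none); mem=64

bus = BusRdX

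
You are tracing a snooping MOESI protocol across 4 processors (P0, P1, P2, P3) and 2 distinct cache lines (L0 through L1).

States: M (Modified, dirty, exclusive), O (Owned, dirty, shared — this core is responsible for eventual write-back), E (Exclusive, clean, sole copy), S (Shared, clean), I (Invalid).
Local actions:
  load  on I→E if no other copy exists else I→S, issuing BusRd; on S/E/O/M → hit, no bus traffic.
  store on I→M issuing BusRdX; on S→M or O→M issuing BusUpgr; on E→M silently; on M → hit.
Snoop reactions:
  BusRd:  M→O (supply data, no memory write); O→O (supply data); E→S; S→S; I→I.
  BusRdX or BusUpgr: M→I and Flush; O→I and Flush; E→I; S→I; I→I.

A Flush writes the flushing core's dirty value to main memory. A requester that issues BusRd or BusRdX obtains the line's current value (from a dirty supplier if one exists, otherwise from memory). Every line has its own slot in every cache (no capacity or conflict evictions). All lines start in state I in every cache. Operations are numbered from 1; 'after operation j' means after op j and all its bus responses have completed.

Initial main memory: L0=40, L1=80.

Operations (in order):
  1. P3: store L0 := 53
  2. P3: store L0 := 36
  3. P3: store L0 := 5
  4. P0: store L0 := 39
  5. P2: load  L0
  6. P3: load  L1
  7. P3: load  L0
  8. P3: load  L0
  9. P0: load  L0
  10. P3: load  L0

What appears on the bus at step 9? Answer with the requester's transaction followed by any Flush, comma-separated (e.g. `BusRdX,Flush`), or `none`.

bus = none

1. P3: store L0 := 53  bus=[BusRdX]  L0: P0=I P1=I P2=I P3=M  mem[L0]=40
2. P3: store L0 := 36  bus=[-]  L0: P0=I P1=I P2=I P3=M  mem[L0]=40
3. P3: store L0 := 5  bus=[-]  L0: P0=I P1=I P2=I P3=M  mem[L0]=40
4. P0: store L0 := 39  bus=[BusRdX,Flush]  L0: P0=M P1=I P2=I P3=I  mem[L0]=5
5. P2: load  L0  bus=[BusRd]  L0: P0=O P1=I P2=S P3=I  mem[L0]=5
6. P3: load  L1  bus=[BusRd]  L1: P0=I P1=I P2=I P3=E  mem[L1]=80
7. P3: load  L0  bus=[BusRd]  L0: P0=O P1=I P2=S P3=S  mem[L0]=5
8. P3: load  L0  bus=[-]  L0: P0=O P1=I P2=S P3=S  mem[L0]=5
9. P0: load  L0  bus=[-]  L0: P0=O P1=I P2=S P3=S  mem[L0]=5
10. P3: load  L0  bus=[-]  L0: P0=O P1=I P2=S P3=S  mem[L0]=5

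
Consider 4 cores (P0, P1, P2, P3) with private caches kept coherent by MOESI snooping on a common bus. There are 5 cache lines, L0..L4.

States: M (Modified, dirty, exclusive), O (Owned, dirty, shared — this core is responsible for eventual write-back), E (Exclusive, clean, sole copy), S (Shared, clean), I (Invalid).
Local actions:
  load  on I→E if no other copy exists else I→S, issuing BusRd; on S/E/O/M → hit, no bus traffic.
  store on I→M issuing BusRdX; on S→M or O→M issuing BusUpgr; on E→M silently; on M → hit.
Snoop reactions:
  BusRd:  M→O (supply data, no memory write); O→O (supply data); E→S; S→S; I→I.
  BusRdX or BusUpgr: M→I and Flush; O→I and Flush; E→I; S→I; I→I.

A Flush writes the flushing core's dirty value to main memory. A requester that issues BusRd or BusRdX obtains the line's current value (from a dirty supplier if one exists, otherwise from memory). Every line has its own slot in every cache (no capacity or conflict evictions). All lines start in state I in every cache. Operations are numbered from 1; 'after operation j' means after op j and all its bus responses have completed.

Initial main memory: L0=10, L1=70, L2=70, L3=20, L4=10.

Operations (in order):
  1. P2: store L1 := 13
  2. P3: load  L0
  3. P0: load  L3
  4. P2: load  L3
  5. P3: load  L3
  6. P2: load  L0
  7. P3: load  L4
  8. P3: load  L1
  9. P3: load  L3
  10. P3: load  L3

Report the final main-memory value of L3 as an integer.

memory[L3] = 20

  op1 P2: store L1 := 13 → I/I/M/I on L1; bus BusRdX; mem=70
  op2 P3: load  L0 → I/I/I/E on L0; bus BusRd; mem=10
  op3 P0: load  L3 → E/I/I/I on L3; bus BusRd; mem=20
  op4 P2: load  L3 → S/I/S/I on L3; bus BusRd; mem=20
  op5 P3: load  L3 → S/I/S/S on L3; bus BusRd; mem=20
  op6 P2: load  L0 → I/I/S/S on L0; bus BusRd; mem=10
  op7 P3: load  L4 → I/I/I/E on L4; bus BusRd; mem=10
  op8 P3: load  L1 → I/I/O/S on L1; bus BusRd; mem=70
  op9 P3: load  L3 → S/I/S/S on L3; bus (none); mem=20
  op10 P3: load  L3 → S/I/S/S on L3; bus (none); mem=20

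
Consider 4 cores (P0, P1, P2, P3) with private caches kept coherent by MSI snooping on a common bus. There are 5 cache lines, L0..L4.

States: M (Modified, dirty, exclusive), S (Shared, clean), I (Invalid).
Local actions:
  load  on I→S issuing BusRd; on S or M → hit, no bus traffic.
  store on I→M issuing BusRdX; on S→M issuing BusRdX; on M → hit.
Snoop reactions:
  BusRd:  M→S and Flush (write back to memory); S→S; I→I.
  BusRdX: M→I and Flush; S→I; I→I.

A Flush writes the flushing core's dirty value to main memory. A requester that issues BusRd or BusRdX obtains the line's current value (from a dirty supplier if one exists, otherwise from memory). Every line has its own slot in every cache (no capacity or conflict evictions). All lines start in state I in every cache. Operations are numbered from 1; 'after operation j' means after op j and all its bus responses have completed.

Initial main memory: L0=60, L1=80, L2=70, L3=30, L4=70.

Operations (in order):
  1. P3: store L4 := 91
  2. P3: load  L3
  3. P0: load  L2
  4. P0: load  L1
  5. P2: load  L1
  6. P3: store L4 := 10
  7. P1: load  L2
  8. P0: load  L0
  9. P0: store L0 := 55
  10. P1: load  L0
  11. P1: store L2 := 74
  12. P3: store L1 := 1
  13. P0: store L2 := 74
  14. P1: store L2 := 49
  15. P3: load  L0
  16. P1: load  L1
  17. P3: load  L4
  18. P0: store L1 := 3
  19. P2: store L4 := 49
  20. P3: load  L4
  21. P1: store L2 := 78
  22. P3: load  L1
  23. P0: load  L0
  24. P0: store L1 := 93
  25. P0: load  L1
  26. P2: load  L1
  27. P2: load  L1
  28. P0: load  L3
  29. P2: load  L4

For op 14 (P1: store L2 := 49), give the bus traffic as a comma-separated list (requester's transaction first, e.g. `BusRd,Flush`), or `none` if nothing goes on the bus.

bus = BusRdX,Flush

[1] P3: store L4 := 91 | P0:I, P1:I, P2:I, P3:M(91) | bus: BusRdX
[2] P3: load  L3 | P0:I, P1:I, P2:I, P3:S(30) | bus: BusRd
[3] P0: load  L2 | P0:S(70), P1:I, P2:I, P3:I | bus: BusRd
[4] P0: load  L1 | P0:S(80), P1:I, P2:I, P3:I | bus: BusRd
[5] P2: load  L1 | P0:S(80), P1:I, P2:S(80), P3:I | bus: BusRd
[6] P3: store L4 := 10 | P0:I, P1:I, P2:I, P3:M(10) | bus: none
[7] P1: load  L2 | P0:S(70), P1:S(70), P2:I, P3:I | bus: BusRd
[8] P0: load  L0 | P0:S(60), P1:I, P2:I, P3:I | bus: BusRd
[9] P0: store L0 := 55 | P0:M(55), P1:I, P2:I, P3:I | bus: BusRdX
[10] P1: load  L0 | P0:S(55), P1:S(55), P2:I, P3:I | bus: BusRd,Flush
[11] P1: store L2 := 74 | P0:I, P1:M(74), P2:I, P3:I | bus: BusRdX
[12] P3: store L1 := 1 | P0:I, P1:I, P2:I, P3:M(1) | bus: BusRdX
[13] P0: store L2 := 74 | P0:M(74), P1:I, P2:I, P3:I | bus: BusRdX,Flush
[14] P1: store L2 := 49 | P0:I, P1:M(49), P2:I, P3:I | bus: BusRdX,Flush
[15] P3: load  L0 | P0:S(55), P1:S(55), P2:I, P3:S(55) | bus: BusRd
[16] P1: load  L1 | P0:I, P1:S(1), P2:I, P3:S(1) | bus: BusRd,Flush
[17] P3: load  L4 | P0:I, P1:I, P2:I, P3:M(10) | bus: none
[18] P0: store L1 := 3 | P0:M(3), P1:I, P2:I, P3:I | bus: BusRdX
[19] P2: store L4 := 49 | P0:I, P1:I, P2:M(49), P3:I | bus: BusRdX,Flush
[20] P3: load  L4 | P0:I, P1:I, P2:S(49), P3:S(49) | bus: BusRd,Flush
[21] P1: store L2 := 78 | P0:I, P1:M(78), P2:I, P3:I | bus: none
[22] P3: load  L1 | P0:S(3), P1:I, P2:I, P3:S(3) | bus: BusRd,Flush
[23] P0: load  L0 | P0:S(55), P1:S(55), P2:I, P3:S(55) | bus: none
[24] P0: store L1 := 93 | P0:M(93), P1:I, P2:I, P3:I | bus: BusRdX
[25] P0: load  L1 | P0:M(93), P1:I, P2:I, P3:I | bus: none
[26] P2: load  L1 | P0:S(93), P1:I, P2:S(93), P3:I | bus: BusRd,Flush
[27] P2: load  L1 | P0:S(93), P1:I, P2:S(93), P3:I | bus: none
[28] P0: load  L3 | P0:S(30), P1:I, P2:I, P3:S(30) | bus: BusRd
[29] P2: load  L4 | P0:I, P1:I, P2:S(49), P3:S(49) | bus: none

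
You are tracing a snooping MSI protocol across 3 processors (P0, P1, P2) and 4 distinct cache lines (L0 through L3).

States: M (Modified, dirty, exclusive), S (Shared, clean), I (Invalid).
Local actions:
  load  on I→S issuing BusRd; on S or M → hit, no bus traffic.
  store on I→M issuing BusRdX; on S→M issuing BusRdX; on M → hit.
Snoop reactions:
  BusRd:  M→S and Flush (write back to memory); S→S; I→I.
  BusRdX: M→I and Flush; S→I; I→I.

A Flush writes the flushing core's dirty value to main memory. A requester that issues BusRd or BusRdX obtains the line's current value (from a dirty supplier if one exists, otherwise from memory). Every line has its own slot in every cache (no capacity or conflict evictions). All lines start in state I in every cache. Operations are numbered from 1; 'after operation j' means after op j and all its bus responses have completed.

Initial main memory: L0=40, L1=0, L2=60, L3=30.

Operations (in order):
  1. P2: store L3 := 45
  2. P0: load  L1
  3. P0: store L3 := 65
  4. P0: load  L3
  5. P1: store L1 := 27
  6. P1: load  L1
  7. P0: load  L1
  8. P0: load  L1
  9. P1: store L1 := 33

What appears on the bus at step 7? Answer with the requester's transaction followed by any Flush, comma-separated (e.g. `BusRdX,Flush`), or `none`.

[1] P2: store L3 := 45 | P0:I, P1:I, P2:M(45) | bus: BusRdX
[2] P0: load  L1 | P0:S(0), P1:I, P2:I | bus: BusRd
[3] P0: store L3 := 65 | P0:M(65), P1:I, P2:I | bus: BusRdX,Flush
[4] P0: load  L3 | P0:M(65), P1:I, P2:I | bus: none
[5] P1: store L1 := 27 | P0:I, P1:M(27), P2:I | bus: BusRdX
[6] P1: load  L1 | P0:I, P1:M(27), P2:I | bus: none
[7] P0: load  L1 | P0:S(27), P1:S(27), P2:I | bus: BusRd,Flush
[8] P0: load  L1 | P0:S(27), P1:S(27), P2:I | bus: none
[9] P1: store L1 := 33 | P0:I, P1:M(33), P2:I | bus: BusRdX

bus = BusRd,Flush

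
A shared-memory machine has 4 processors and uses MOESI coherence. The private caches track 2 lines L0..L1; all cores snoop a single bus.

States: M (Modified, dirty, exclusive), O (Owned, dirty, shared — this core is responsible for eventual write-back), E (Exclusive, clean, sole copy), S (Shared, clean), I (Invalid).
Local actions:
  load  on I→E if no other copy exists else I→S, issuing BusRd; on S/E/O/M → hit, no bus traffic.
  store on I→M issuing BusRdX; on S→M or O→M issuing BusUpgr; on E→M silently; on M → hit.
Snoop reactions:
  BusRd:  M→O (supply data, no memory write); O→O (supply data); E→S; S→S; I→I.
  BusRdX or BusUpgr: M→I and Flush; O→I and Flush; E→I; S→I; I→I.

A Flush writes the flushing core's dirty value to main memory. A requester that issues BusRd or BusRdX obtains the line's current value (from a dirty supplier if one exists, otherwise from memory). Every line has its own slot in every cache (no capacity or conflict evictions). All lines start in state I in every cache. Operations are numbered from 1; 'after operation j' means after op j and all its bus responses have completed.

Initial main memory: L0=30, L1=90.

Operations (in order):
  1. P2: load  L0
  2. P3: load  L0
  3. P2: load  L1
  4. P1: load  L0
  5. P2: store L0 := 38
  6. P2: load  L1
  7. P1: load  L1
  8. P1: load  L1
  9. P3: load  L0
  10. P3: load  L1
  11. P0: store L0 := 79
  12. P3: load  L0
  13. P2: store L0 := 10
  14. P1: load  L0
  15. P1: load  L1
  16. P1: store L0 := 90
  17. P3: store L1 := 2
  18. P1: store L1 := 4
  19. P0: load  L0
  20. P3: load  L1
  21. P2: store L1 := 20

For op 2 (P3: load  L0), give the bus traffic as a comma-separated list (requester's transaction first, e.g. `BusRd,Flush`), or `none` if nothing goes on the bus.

[1] P2: load  L0 | P0:I, P1:I, P2:E(30), P3:I | bus: BusRd
[2] P3: load  L0 | P0:I, P1:I, P2:S(30), P3:S(30) | bus: BusRd
[3] P2: load  L1 | P0:I, P1:I, P2:E(90), P3:I | bus: BusRd
[4] P1: load  L0 | P0:I, P1:S(30), P2:S(30), P3:S(30) | bus: BusRd
[5] P2: store L0 := 38 | P0:I, P1:I, P2:M(38), P3:I | bus: BusUpgr
[6] P2: load  L1 | P0:I, P1:I, P2:E(90), P3:I | bus: none
[7] P1: load  L1 | P0:I, P1:S(90), P2:S(90), P3:I | bus: BusRd
[8] P1: load  L1 | P0:I, P1:S(90), P2:S(90), P3:I | bus: none
[9] P3: load  L0 | P0:I, P1:I, P2:O(38), P3:S(38) | bus: BusRd
[10] P3: load  L1 | P0:I, P1:S(90), P2:S(90), P3:S(90) | bus: BusRd
[11] P0: store L0 := 79 | P0:M(79), P1:I, P2:I, P3:I | bus: BusRdX,Flush
[12] P3: load  L0 | P0:O(79), P1:I, P2:I, P3:S(79) | bus: BusRd
[13] P2: store L0 := 10 | P0:I, P1:I, P2:M(10), P3:I | bus: BusRdX,Flush
[14] P1: load  L0 | P0:I, P1:S(10), P2:O(10), P3:I | bus: BusRd
[15] P1: load  L1 | P0:I, P1:S(90), P2:S(90), P3:S(90) | bus: none
[16] P1: store L0 := 90 | P0:I, P1:M(90), P2:I, P3:I | bus: BusUpgr,Flush
[17] P3: store L1 := 2 | P0:I, P1:I, P2:I, P3:M(2) | bus: BusUpgr
[18] P1: store L1 := 4 | P0:I, P1:M(4), P2:I, P3:I | bus: BusRdX,Flush
[19] P0: load  L0 | P0:S(90), P1:O(90), P2:I, P3:I | bus: BusRd
[20] P3: load  L1 | P0:I, P1:O(4), P2:I, P3:S(4) | bus: BusRd
[21] P2: store L1 := 20 | P0:I, P1:I, P2:M(20), P3:I | bus: BusRdX,Flush

bus = BusRd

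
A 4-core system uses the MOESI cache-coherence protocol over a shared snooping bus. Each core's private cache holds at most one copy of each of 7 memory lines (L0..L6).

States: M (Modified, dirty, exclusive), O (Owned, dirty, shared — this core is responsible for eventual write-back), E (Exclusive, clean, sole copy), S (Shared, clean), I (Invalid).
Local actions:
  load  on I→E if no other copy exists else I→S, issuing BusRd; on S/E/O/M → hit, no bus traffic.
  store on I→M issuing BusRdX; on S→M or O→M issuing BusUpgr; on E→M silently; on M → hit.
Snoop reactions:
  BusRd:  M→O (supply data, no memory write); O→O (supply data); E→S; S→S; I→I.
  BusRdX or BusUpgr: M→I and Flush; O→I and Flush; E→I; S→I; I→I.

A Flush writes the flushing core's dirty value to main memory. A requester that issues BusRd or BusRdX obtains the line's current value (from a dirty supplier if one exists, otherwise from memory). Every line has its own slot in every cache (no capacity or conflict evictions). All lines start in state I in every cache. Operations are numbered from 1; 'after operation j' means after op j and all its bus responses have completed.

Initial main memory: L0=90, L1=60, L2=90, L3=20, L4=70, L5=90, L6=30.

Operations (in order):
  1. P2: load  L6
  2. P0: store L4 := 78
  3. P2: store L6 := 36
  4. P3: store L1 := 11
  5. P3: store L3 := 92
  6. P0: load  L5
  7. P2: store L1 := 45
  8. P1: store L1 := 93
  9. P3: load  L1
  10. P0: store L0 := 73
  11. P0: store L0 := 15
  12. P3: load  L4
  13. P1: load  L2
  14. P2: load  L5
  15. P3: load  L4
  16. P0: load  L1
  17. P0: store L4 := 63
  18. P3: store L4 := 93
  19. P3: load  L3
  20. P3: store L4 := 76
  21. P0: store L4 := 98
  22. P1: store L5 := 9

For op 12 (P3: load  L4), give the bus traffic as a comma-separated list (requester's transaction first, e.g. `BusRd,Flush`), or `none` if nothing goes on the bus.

  op1 P2: load  L6 → I/I/E/I on L6; bus BusRd; mem=30
  op2 P0: store L4 := 78 → M/I/I/I on L4; bus BusRdX; mem=70
  op3 P2: store L6 := 36 → I/I/M/I on L6; bus (none); mem=30
  op4 P3: store L1 := 11 → I/I/I/M on L1; bus BusRdX; mem=60
  op5 P3: store L3 := 92 → I/I/I/M on L3; bus BusRdX; mem=20
  op6 P0: load  L5 → E/I/I/I on L5; bus BusRd; mem=90
  op7 P2: store L1 := 45 → I/I/M/I on L1; bus BusRdX Flush; mem=11
  op8 P1: store L1 := 93 → I/M/I/I on L1; bus BusRdX Flush; mem=45
  op9 P3: load  L1 → I/O/I/S on L1; bus BusRd; mem=45
  op10 P0: store L0 := 73 → M/I/I/I on L0; bus BusRdX; mem=90
  op11 P0: store L0 := 15 → M/I/I/I on L0; bus (none); mem=90
  op12 P3: load  L4 → O/I/I/S on L4; bus BusRd; mem=70
  op13 P1: load  L2 → I/E/I/I on L2; bus BusRd; mem=90
  op14 P2: load  L5 → S/I/S/I on L5; bus BusRd; mem=90
  op15 P3: load  L4 → O/I/I/S on L4; bus (none); mem=70
  op16 P0: load  L1 → S/O/I/S on L1; bus BusRd; mem=45
  op17 P0: store L4 := 63 → M/I/I/I on L4; bus BusUpgr; mem=70
  op18 P3: store L4 := 93 → I/I/I/M on L4; bus BusRdX Flush; mem=63
  op19 P3: load  L3 → I/I/I/M on L3; bus (none); mem=20
  op20 P3: store L4 := 76 → I/I/I/M on L4; bus (none); mem=63
  op21 P0: store L4 := 98 → M/I/I/I on L4; bus BusRdX Flush; mem=76
  op22 P1: store L5 := 9 → I/M/I/I on L5; bus BusRdX; mem=90

bus = BusRd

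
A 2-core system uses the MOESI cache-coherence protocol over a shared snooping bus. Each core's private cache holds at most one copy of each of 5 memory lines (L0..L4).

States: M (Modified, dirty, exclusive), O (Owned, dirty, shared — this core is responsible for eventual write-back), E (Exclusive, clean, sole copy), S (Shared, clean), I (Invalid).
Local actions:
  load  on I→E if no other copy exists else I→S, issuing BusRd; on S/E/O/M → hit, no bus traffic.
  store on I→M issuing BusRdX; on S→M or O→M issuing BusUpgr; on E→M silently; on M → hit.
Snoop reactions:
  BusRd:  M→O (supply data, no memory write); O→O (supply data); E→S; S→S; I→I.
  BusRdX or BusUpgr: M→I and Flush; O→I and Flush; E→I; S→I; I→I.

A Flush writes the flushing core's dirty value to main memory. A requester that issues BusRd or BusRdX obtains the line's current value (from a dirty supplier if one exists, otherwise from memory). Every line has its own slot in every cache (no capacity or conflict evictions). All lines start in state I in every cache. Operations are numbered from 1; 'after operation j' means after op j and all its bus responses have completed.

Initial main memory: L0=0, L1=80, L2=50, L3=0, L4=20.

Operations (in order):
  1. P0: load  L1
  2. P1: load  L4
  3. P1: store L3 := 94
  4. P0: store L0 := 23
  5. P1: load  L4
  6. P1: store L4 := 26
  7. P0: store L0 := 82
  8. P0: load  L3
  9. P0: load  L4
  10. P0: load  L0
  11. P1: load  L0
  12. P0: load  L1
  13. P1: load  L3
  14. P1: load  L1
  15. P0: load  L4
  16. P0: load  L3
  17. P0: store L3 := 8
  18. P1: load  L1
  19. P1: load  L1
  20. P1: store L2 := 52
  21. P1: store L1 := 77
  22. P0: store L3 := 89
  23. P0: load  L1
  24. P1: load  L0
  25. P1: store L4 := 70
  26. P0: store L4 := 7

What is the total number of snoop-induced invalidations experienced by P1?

[1] P0: load  L1 | P0:E(80), P1:I | bus: BusRd
[2] P1: load  L4 | P0:I, P1:E(20) | bus: BusRd
[3] P1: store L3 := 94 | P0:I, P1:M(94) | bus: BusRdX
[4] P0: store L0 := 23 | P0:M(23), P1:I | bus: BusRdX
[5] P1: load  L4 | P0:I, P1:E(20) | bus: none
[6] P1: store L4 := 26 | P0:I, P1:M(26) | bus: none
[7] P0: store L0 := 82 | P0:M(82), P1:I | bus: none
[8] P0: load  L3 | P0:S(94), P1:O(94) | bus: BusRd
[9] P0: load  L4 | P0:S(26), P1:O(26) | bus: BusRd
[10] P0: load  L0 | P0:M(82), P1:I | bus: none
[11] P1: load  L0 | P0:O(82), P1:S(82) | bus: BusRd
[12] P0: load  L1 | P0:E(80), P1:I | bus: none
[13] P1: load  L3 | P0:S(94), P1:O(94) | bus: none
[14] P1: load  L1 | P0:S(80), P1:S(80) | bus: BusRd
[15] P0: load  L4 | P0:S(26), P1:O(26) | bus: none
[16] P0: load  L3 | P0:S(94), P1:O(94) | bus: none
[17] P0: store L3 := 8 | P0:M(8), P1:I | bus: BusUpgr,Flush
[18] P1: load  L1 | P0:S(80), P1:S(80) | bus: none
[19] P1: load  L1 | P0:S(80), P1:S(80) | bus: none
[20] P1: store L2 := 52 | P0:I, P1:M(52) | bus: BusRdX
[21] P1: store L1 := 77 | P0:I, P1:M(77) | bus: BusUpgr
[22] P0: store L3 := 89 | P0:M(89), P1:I | bus: none
[23] P0: load  L1 | P0:S(77), P1:O(77) | bus: BusRd
[24] P1: load  L0 | P0:O(82), P1:S(82) | bus: none
[25] P1: store L4 := 70 | P0:I, P1:M(70) | bus: BusUpgr
[26] P0: store L4 := 7 | P0:M(7), P1:I | bus: BusRdX,Flush

invalidations = 2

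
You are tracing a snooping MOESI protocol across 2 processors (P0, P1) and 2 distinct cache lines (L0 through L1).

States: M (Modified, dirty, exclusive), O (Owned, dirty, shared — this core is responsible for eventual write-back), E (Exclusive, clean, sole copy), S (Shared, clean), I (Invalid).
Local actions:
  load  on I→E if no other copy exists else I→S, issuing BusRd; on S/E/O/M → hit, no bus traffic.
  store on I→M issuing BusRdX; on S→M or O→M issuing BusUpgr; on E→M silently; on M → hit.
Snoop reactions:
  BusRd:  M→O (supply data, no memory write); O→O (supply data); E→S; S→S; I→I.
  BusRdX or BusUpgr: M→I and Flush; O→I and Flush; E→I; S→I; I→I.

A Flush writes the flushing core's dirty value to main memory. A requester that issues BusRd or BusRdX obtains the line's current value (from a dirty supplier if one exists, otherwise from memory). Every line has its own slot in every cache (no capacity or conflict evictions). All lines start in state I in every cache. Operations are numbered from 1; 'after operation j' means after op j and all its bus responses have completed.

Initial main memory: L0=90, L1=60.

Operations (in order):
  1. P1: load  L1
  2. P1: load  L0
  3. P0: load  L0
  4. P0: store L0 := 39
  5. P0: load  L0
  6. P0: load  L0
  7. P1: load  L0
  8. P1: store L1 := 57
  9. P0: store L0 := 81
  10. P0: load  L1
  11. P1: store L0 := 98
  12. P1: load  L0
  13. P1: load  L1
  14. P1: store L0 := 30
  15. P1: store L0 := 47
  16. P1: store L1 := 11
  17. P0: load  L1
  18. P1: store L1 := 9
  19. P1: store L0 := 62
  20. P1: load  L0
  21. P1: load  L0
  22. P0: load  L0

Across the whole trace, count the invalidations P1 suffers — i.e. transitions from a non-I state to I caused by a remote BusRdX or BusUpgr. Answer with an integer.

invalidations = 2

1. P1: load  L1  bus=[BusRd]  L1: P0=I P1=E  mem[L1]=60
2. P1: load  L0  bus=[BusRd]  L0: P0=I P1=E  mem[L0]=90
3. P0: load  L0  bus=[BusRd]  L0: P0=S P1=S  mem[L0]=90
4. P0: store L0 := 39  bus=[BusUpgr]  L0: P0=M P1=I  mem[L0]=90
5. P0: load  L0  bus=[-]  L0: P0=M P1=I  mem[L0]=90
6. P0: load  L0  bus=[-]  L0: P0=M P1=I  mem[L0]=90
7. P1: load  L0  bus=[BusRd]  L0: P0=O P1=S  mem[L0]=90
8. P1: store L1 := 57  bus=[-]  L1: P0=I P1=M  mem[L1]=60
9. P0: store L0 := 81  bus=[BusUpgr]  L0: P0=M P1=I  mem[L0]=90
10. P0: load  L1  bus=[BusRd]  L1: P0=S P1=O  mem[L1]=60
11. P1: store L0 := 98  bus=[BusRdX,Flush]  L0: P0=I P1=M  mem[L0]=81
12. P1: load  L0  bus=[-]  L0: P0=I P1=M  mem[L0]=81
13. P1: load  L1  bus=[-]  L1: P0=S P1=O  mem[L1]=60
14. P1: store L0 := 30  bus=[-]  L0: P0=I P1=M  mem[L0]=81
15. P1: store L0 := 47  bus=[-]  L0: P0=I P1=M  mem[L0]=81
16. P1: store L1 := 11  bus=[BusUpgr]  L1: P0=I P1=M  mem[L1]=60
17. P0: load  L1  bus=[BusRd]  L1: P0=S P1=O  mem[L1]=60
18. P1: store L1 := 9  bus=[BusUpgr]  L1: P0=I P1=M  mem[L1]=60
19. P1: store L0 := 62  bus=[-]  L0: P0=I P1=M  mem[L0]=81
20. P1: load  L0  bus=[-]  L0: P0=I P1=M  mem[L0]=81
21. P1: load  L0  bus=[-]  L0: P0=I P1=M  mem[L0]=81
22. P0: load  L0  bus=[BusRd]  L0: P0=S P1=O  mem[L0]=81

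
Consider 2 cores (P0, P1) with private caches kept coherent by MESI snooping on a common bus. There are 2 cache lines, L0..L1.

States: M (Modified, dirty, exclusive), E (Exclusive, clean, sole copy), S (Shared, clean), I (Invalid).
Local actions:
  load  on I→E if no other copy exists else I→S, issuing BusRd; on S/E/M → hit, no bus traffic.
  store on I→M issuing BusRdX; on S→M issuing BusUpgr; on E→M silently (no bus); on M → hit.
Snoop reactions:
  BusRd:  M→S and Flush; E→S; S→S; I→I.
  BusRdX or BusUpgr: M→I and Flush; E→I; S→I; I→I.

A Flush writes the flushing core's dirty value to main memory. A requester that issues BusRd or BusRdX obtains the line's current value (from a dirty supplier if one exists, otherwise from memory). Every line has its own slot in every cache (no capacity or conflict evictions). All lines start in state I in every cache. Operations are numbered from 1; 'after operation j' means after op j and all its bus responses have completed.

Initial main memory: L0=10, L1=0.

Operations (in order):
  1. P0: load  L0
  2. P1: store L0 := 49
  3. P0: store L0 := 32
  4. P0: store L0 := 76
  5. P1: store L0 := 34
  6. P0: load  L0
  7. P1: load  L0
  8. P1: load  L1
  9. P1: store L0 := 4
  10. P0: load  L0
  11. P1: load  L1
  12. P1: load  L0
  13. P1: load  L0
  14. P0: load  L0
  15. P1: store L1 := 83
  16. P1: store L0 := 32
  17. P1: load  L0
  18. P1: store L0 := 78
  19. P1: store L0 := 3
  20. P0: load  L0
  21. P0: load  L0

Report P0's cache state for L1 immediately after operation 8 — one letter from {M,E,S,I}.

  op1 P0: load  L0 → E/I on L0; bus BusRd; mem=10
  op2 P1: store L0 := 49 → I/M on L0; bus BusRdX; mem=10
  op3 P0: store L0 := 32 → M/I on L0; bus BusRdX Flush; mem=49
  op4 P0: store L0 := 76 → M/I on L0; bus (none); mem=49
  op5 P1: store L0 := 34 → I/M on L0; bus BusRdX Flush; mem=76
  op6 P0: load  L0 → S/S on L0; bus BusRd Flush; mem=34
  op7 P1: load  L0 → S/S on L0; bus (none); mem=34
  op8 P1: load  L1 → I/E on L1; bus BusRd; mem=0
  op9 P1: store L0 := 4 → I/M on L0; bus BusUpgr; mem=34
  op10 P0: load  L0 → S/S on L0; bus BusRd Flush; mem=4
  op11 P1: load  L1 → I/E on L1; bus (none); mem=0
  op12 P1: load  L0 → S/S on L0; bus (none); mem=4
  op13 P1: load  L0 → S/S on L0; bus (none); mem=4
  op14 P0: load  L0 → S/S on L0; bus (none); mem=4
  op15 P1: store L1 := 83 → I/M on L1; bus (none); mem=0
  op16 P1: store L0 := 32 → I/M on L0; bus BusUpgr; mem=4
  op17 P1: load  L0 → I/M on L0; bus (none); mem=4
  op18 P1: store L0 := 78 → I/M on L0; bus (none); mem=4
  op19 P1: store L0 := 3 → I/M on L0; bus (none); mem=4
  op20 P0: load  L0 → S/S on L0; bus BusRd Flush; mem=3
  op21 P0: load  L0 → S/S on L0; bus (none); mem=3

state = I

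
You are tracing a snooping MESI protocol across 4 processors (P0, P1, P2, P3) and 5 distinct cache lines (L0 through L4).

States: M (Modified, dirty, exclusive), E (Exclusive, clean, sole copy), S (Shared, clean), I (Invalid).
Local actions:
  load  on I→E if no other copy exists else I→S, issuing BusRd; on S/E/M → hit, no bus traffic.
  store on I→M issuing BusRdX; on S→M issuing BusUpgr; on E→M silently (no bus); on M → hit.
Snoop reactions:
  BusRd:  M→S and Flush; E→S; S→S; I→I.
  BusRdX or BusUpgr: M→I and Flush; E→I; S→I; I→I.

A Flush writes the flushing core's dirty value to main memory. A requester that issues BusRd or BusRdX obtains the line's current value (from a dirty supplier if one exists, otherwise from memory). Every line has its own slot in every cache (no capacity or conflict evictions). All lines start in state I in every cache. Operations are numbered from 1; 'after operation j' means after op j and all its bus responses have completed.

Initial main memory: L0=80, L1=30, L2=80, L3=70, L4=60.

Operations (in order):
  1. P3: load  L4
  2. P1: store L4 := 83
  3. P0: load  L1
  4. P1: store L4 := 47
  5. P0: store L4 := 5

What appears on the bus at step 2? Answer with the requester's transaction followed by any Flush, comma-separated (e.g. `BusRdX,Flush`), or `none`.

  op1 P3: load  L4 → I/I/I/E on L4; bus BusRd; mem=60
  op2 P1: store L4 := 83 → I/M/I/I on L4; bus BusRdX; mem=60
  op3 P0: load  L1 → E/I/I/I on L1; bus BusRd; mem=30
  op4 P1: store L4 := 47 → I/M/I/I on L4; bus (none); mem=60
  op5 P0: store L4 := 5 → M/I/I/I on L4; bus BusRdX Flush; mem=47

bus = BusRdX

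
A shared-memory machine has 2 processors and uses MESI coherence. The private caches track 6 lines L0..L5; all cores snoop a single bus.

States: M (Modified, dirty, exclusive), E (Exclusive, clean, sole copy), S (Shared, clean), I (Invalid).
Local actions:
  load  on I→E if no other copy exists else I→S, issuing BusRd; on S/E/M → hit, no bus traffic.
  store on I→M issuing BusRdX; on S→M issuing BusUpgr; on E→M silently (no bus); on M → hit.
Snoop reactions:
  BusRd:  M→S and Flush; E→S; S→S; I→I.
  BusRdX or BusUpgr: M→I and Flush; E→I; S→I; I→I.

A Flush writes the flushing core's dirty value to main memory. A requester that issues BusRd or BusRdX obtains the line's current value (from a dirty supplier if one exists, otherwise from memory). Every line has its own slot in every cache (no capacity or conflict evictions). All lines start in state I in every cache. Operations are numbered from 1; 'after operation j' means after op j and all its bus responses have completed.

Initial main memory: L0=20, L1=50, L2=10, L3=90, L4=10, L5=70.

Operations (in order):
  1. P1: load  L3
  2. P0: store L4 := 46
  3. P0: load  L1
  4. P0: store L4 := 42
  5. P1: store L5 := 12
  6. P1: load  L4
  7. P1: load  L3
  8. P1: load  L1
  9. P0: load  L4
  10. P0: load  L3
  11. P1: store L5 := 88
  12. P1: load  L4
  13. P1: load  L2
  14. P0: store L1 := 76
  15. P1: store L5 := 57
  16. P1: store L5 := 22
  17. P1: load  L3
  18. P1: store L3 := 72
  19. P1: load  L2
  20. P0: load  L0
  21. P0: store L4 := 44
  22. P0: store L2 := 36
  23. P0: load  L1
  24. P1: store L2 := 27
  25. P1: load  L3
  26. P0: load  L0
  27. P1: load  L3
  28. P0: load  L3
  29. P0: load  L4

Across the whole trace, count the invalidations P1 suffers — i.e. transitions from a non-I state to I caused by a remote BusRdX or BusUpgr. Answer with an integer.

invalidations = 3

1. P1: load  L3  bus=[BusRd]  L3: P0=I P1=E  mem[L3]=90
2. P0: store L4 := 46  bus=[BusRdX]  L4: P0=M P1=I  mem[L4]=10
3. P0: load  L1  bus=[BusRd]  L1: P0=E P1=I  mem[L1]=50
4. P0: store L4 := 42  bus=[-]  L4: P0=M P1=I  mem[L4]=10
5. P1: store L5 := 12  bus=[BusRdX]  L5: P0=I P1=M  mem[L5]=70
6. P1: load  L4  bus=[BusRd,Flush]  L4: P0=S P1=S  mem[L4]=42
7. P1: load  L3  bus=[-]  L3: P0=I P1=E  mem[L3]=90
8. P1: load  L1  bus=[BusRd]  L1: P0=S P1=S  mem[L1]=50
9. P0: load  L4  bus=[-]  L4: P0=S P1=S  mem[L4]=42
10. P0: load  L3  bus=[BusRd]  L3: P0=S P1=S  mem[L3]=90
11. P1: store L5 := 88  bus=[-]  L5: P0=I P1=M  mem[L5]=70
12. P1: load  L4  bus=[-]  L4: P0=S P1=S  mem[L4]=42
13. P1: load  L2  bus=[BusRd]  L2: P0=I P1=E  mem[L2]=10
14. P0: store L1 := 76  bus=[BusUpgr]  L1: P0=M P1=I  mem[L1]=50
15. P1: store L5 := 57  bus=[-]  L5: P0=I P1=M  mem[L5]=70
16. P1: store L5 := 22  bus=[-]  L5: P0=I P1=M  mem[L5]=70
17. P1: load  L3  bus=[-]  L3: P0=S P1=S  mem[L3]=90
18. P1: store L3 := 72  bus=[BusUpgr]  L3: P0=I P1=M  mem[L3]=90
19. P1: load  L2  bus=[-]  L2: P0=I P1=E  mem[L2]=10
20. P0: load  L0  bus=[BusRd]  L0: P0=E P1=I  mem[L0]=20
21. P0: store L4 := 44  bus=[BusUpgr]  L4: P0=M P1=I  mem[L4]=42
22. P0: store L2 := 36  bus=[BusRdX]  L2: P0=M P1=I  mem[L2]=10
23. P0: load  L1  bus=[-]  L1: P0=M P1=I  mem[L1]=50
24. P1: store L2 := 27  bus=[BusRdX,Flush]  L2: P0=I P1=M  mem[L2]=36
25. P1: load  L3  bus=[-]  L3: P0=I P1=M  mem[L3]=90
26. P0: load  L0  bus=[-]  L0: P0=E P1=I  mem[L0]=20
27. P1: load  L3  bus=[-]  L3: P0=I P1=M  mem[L3]=90
28. P0: load  L3  bus=[BusRd,Flush]  L3: P0=S P1=S  mem[L3]=72
29. P0: load  L4  bus=[-]  L4: P0=M P1=I  mem[L4]=42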